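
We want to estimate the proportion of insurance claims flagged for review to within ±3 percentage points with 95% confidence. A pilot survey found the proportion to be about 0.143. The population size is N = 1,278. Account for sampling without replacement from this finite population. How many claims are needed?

372

For a proportion with margin E = 0.03 at 95% confidence, z = 1.960.
n = p̂(1−p̂)(z/E)² = 0.143 × 0.857 × (1.960/0.03)² = 523.10 — call this n₀.
Finite-population correction with N = 1,278: n = n₀ / (1 + (n₀−1)/N) = 523.10 / 1.409 = 371.26
Round up: n = 372.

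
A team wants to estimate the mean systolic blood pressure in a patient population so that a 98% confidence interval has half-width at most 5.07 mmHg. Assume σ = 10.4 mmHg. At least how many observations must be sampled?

For a mean, the margin of error is E = z·σ/√n, so n = (zσ/E)².
At 98% confidence, z = 2.326.
n = (2.326 × 10.4 / 5.07)² = 22.77
Round up: n = 23.

n = 23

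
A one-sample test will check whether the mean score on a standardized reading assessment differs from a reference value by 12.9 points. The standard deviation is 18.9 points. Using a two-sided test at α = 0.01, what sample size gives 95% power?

39

For a one-sample z-test, n = ((z_{α/2} + z_β)·σ/δ)².
z_{α/2} = 2.576 (two-sided α = 0.01); z_β = 1.645 (power 95% → β = 0.05).
n = (4.221 × 18.9 / 12.9)² = 38.25
Round up: n = 39.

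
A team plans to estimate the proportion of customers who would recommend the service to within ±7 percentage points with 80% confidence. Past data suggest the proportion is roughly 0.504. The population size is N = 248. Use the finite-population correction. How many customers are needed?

63

For a proportion with margin E = 0.07 at 80% confidence, z = 1.282.
n = p̂(1−p̂)(z/E)² = 0.504 × 0.496 × (1.282/0.07)² = 83.85 — call this n₀.
Finite-population correction with N = 248: n = n₀ / (1 + (n₀−1)/N) = 83.85 / 1.334 = 62.86
Round up: n = 63.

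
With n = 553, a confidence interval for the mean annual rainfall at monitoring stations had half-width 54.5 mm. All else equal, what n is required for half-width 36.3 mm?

Margin of error scales as 1/√n, so n₂ = n₁·(E₁/E₂)².
n₂ = 553 × (54.5/36.3)² = 553 × 2.254 = 1246.46
Round up: n₂ = 1247.

n = 1247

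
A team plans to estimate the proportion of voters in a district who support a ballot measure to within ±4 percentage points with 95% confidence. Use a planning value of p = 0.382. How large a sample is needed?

For a proportion with margin E = 0.04 at 95% confidence, z = 1.960.
n = p̂(1−p̂)(z/E)² = 0.382 × 0.618 × (1.960/0.04)² = 566.82
Round up: n = 567.

567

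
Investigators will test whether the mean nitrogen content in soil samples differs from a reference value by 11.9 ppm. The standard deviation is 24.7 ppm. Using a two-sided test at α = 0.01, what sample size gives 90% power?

For a one-sample z-test, n = ((z_{α/2} + z_β)·σ/δ)².
z_{α/2} = 2.576 (two-sided α = 0.01); z_β = 1.282 (power 90% → β = 0.1).
n = (3.858 × 24.7 / 11.9)² = 64.12
Round up: n = 65.

n = 65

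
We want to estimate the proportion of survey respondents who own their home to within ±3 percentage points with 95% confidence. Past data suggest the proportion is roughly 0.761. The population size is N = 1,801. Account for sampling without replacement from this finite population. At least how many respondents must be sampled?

543

For a proportion with margin E = 0.03 at 95% confidence, z = 1.960.
n = p̂(1−p̂)(z/E)² = 0.761 × 0.239 × (1.960/0.03)² = 776.34 — call this n₀.
Finite-population correction with N = 1,801: n = n₀ / (1 + (n₀−1)/N) = 776.34 / 1.431 = 542.52
Round up: n = 543.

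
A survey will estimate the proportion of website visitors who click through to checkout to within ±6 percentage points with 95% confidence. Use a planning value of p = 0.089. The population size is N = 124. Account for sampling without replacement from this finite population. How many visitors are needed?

For a proportion with margin E = 0.06 at 95% confidence, z = 1.960.
n = p̂(1−p̂)(z/E)² = 0.089 × 0.911 × (1.960/0.06)² = 86.52 — call this n₀.
Finite-population correction with N = 124: n = n₀ / (1 + (n₀−1)/N) = 86.52 / 1.69 = 51.20
Round up: n = 52.

52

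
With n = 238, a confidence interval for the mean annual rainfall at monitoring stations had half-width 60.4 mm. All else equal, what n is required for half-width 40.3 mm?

535

Margin of error scales as 1/√n, so n₂ = n₁·(E₁/E₂)².
n₂ = 238 × (60.4/40.3)² = 238 × 2.246 = 534.55
Round up: n₂ = 535.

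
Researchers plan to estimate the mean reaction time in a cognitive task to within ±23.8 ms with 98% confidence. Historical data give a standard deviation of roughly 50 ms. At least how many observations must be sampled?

24

For a mean, the margin of error is E = z·σ/√n, so n = (zσ/E)².
At 98% confidence, z = 2.326.
n = (2.326 × 50 / 23.8)² = 23.88
Round up: n = 24.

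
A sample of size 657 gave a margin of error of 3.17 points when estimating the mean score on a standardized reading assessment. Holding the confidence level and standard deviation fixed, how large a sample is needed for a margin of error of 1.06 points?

Margin of error scales as 1/√n, so n₂ = n₁·(E₁/E₂)².
n₂ = 657 × (3.17/1.06)² = 657 × 8.943 = 5875.55
Round up: n₂ = 5876.

5876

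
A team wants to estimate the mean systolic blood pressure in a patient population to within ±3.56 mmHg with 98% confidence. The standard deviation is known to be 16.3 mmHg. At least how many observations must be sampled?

For a mean, the margin of error is E = z·σ/√n, so n = (zσ/E)².
At 98% confidence, z = 2.326.
n = (2.326 × 16.3 / 3.56)² = 113.42
Round up: n = 114.

n = 114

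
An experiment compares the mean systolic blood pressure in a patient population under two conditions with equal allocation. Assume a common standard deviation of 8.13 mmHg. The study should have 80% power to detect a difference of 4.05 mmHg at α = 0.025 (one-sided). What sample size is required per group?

For two equal groups, n per group = 2·((z_α + z_β)·σ/δ)².
z_α = 1.960; z_β = 0.842 (power 80%).
n = 2 × (2.802 × 8.13 / 4.05)² = 2 × 31.64 = 63.28
Round up: n = 64 per group.

64 per group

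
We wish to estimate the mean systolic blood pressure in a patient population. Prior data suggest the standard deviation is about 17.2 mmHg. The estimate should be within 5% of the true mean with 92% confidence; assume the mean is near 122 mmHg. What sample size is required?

25

For a mean, the margin of error is E = z·σ/√n, so n = (zσ/E)².
At 92% confidence, z = 1.751.
E = 5% of 122 = 6.1 mmHg.
n = (1.751 × 17.2 / 6.1)² = 24.38
Round up: n = 25.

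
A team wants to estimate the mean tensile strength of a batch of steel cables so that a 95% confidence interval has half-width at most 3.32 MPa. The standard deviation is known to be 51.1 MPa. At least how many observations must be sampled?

n = 911

For a mean, the margin of error is E = z·σ/√n, so n = (zσ/E)².
At 95% confidence, z = 1.960.
n = (1.960 × 51.1 / 3.32)² = 910.08
Round up: n = 911.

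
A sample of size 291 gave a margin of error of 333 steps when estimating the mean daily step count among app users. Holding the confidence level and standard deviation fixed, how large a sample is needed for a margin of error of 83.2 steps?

Margin of error scales as 1/√n, so n₂ = n₁·(E₁/E₂)².
n₂ = 291 × (333/83.2)² = 291 × 16.02 = 4661.82
Round up: n₂ = 4662.

n = 4662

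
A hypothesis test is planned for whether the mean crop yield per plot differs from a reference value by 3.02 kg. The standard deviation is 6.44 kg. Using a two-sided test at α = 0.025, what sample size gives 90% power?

n = 57

For a one-sample z-test, n = ((z_{α/2} + z_β)·σ/δ)².
z_{α/2} = 2.241 (two-sided α = 0.025); z_β = 1.282 (power 90% → β = 0.1).
n = (3.523 × 6.44 / 3.02)² = 56.44
Round up: n = 57.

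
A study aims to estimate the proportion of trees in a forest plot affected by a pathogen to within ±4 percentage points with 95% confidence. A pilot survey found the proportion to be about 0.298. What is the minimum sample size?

For a proportion with margin E = 0.04 at 95% confidence, z = 1.960.
n = p̂(1−p̂)(z/E)² = 0.298 × 0.702 × (1.960/0.04)² = 502.28
Round up: n = 503.

503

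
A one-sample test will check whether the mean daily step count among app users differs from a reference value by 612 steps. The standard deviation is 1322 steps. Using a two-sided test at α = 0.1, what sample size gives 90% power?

n = 40

For a one-sample z-test, n = ((z_{α/2} + z_β)·σ/δ)².
z_{α/2} = 1.645 (two-sided α = 0.1); z_β = 1.282 (power 90% → β = 0.1).
n = (2.927 × 1322 / 612)² = 39.98
Round up: n = 40.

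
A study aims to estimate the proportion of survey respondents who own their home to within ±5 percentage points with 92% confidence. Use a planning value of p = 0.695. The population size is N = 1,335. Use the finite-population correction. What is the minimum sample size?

218

For a proportion with margin E = 0.05 at 92% confidence, z = 1.751.
n = p̂(1−p̂)(z/E)² = 0.695 × 0.305 × (1.751/0.05)² = 259.97 — call this n₀.
Finite-population correction with N = 1,335: n = n₀ / (1 + (n₀−1)/N) = 259.97 / 1.194 = 217.73
Round up: n = 218.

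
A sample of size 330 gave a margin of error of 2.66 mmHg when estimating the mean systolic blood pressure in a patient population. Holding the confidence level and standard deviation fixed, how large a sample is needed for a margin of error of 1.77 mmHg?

Margin of error scales as 1/√n, so n₂ = n₁·(E₁/E₂)².
n₂ = 330 × (2.66/1.77)² = 330 × 2.258 = 745.14
Round up: n₂ = 746.

n = 746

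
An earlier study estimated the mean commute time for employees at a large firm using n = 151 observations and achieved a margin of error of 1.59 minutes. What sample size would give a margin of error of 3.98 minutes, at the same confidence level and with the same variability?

Margin of error scales as 1/√n, so n₂ = n₁·(E₁/E₂)².
n₂ = 151 × (1.59/3.98)² = 151 × 0.1596 = 24.10
Round up: n₂ = 25.

25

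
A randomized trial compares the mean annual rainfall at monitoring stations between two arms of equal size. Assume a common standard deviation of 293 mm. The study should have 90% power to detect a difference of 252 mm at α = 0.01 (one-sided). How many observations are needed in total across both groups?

For two equal groups, n per group = 2·((z_α + z_β)·σ/δ)².
z_α = 2.326; z_β = 1.282 (power 90%).
n = 2 × (3.608 × 293 / 252)² = 2 × 17.60 = 35.20
Round up: n = 36 per group.
Total across both groups: 2 × 36 = 72.

72 total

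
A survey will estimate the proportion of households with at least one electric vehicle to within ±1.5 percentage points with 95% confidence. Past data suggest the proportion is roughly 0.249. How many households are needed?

For a proportion with margin E = 0.015 at 95% confidence, z = 1.960.
n = p̂(1−p̂)(z/E)² = 0.249 × 0.751 × (1.960/0.015)² = 3192.78
Round up: n = 3193.

3193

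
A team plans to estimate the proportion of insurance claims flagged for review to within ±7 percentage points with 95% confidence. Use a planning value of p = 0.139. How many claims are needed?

94

For a proportion with margin E = 0.07 at 95% confidence, z = 1.960.
n = p̂(1−p̂)(z/E)² = 0.139 × 0.861 × (1.960/0.07)² = 93.83
Round up: n = 94.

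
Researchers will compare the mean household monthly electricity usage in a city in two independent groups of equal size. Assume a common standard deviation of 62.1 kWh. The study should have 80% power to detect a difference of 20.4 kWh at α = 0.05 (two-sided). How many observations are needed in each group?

For two equal groups, n per group = 2·((z_{α/2} + z_β)·σ/δ)².
z_{α/2} = 1.960; z_β = 0.842 (power 80%).
n = 2 × (2.802 × 62.1 / 20.4)² = 2 × 72.75 = 145.50
Round up: n = 146 per group.

146 per group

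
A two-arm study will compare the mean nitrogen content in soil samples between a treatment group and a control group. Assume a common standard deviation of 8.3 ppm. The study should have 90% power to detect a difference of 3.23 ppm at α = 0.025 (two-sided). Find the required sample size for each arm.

For two equal groups, n per group = 2·((z_{α/2} + z_β)·σ/δ)².
z_{α/2} = 2.241; z_β = 1.282 (power 90%).
n = 2 × (3.523 × 8.3 / 3.23)² = 2 × 81.96 = 163.92
Round up: n = 164 per group.

164 per group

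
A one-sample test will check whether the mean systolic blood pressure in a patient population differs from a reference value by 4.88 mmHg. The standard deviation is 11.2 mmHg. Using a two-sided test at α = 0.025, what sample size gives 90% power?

66

For a one-sample z-test, n = ((z_{α/2} + z_β)·σ/δ)².
z_{α/2} = 2.241 (two-sided α = 0.025); z_β = 1.282 (power 90% → β = 0.1).
n = (3.523 × 11.2 / 4.88)² = 65.38
Round up: n = 66.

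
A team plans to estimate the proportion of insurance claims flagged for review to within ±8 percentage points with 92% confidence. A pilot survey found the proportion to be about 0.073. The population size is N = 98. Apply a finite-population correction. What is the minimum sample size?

For a proportion with margin E = 0.08 at 92% confidence, z = 1.751.
n = p̂(1−p̂)(z/E)² = 0.073 × 0.927 × (1.751/0.08)² = 32.42 — call this n₀.
Finite-population correction with N = 98: n = n₀ / (1 + (n₀−1)/N) = 32.42 / 1.321 = 24.54
Round up: n = 25.

25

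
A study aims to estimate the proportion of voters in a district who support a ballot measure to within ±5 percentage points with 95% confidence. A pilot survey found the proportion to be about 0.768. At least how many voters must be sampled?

n = 274

For a proportion with margin E = 0.05 at 95% confidence, z = 1.960.
n = p̂(1−p̂)(z/E)² = 0.768 × 0.232 × (1.960/0.05)² = 273.79
Round up: n = 274.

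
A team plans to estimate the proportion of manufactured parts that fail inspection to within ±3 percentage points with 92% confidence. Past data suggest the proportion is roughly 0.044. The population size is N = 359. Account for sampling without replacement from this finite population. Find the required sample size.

103

For a proportion with margin E = 0.03 at 92% confidence, z = 1.751.
n = p̂(1−p̂)(z/E)² = 0.044 × 0.956 × (1.751/0.03)² = 143.30 — call this n₀.
Finite-population correction with N = 359: n = n₀ / (1 + (n₀−1)/N) = 143.30 / 1.396 = 102.65
Round up: n = 103.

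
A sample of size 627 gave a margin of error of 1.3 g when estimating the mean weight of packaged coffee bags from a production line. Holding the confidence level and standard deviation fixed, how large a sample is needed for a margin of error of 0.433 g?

Margin of error scales as 1/√n, so n₂ = n₁·(E₁/E₂)².
n₂ = 627 × (1.3/0.433)² = 627 × 9.014 = 5651.78
Round up: n₂ = 5652.

n = 5652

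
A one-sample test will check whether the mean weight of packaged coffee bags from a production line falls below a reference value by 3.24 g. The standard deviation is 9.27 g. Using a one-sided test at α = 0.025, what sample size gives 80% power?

65

For a one-sample z-test, n = ((z_α + z_β)·σ/δ)².
z_α = 1.960 (one-sided α = 0.025); z_β = 0.842 (power 80% → β = 0.2).
n = (2.802 × 9.27 / 3.24)² = 64.27
Round up: n = 65.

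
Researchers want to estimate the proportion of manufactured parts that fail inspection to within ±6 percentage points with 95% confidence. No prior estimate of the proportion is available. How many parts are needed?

267

For a proportion with margin E = 0.06 at 95% confidence, z = 1.960.
With no prior estimate, use p = 0.5, which maximizes p(1−p) at 0.25.
n = 0.25 × (z/E)² = 0.25 × (1.960/0.06)² = 266.78
Round up: n = 267.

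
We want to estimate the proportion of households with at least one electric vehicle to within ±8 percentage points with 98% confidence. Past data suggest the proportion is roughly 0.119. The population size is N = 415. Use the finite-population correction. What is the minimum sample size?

74

For a proportion with margin E = 0.08 at 98% confidence, z = 2.326.
n = p̂(1−p̂)(z/E)² = 0.119 × 0.881 × (2.326/0.08)² = 88.63 — call this n₀.
Finite-population correction with N = 415: n = n₀ / (1 + (n₀−1)/N) = 88.63 / 1.211 = 73.19
Round up: n = 74.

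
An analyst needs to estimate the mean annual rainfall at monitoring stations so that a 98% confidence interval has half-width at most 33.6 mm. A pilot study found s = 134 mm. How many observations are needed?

87

For a mean, the margin of error is E = z·σ/√n, so n = (zσ/E)².
At 98% confidence, z = 2.326.
n = (2.326 × 134 / 33.6)² = 86.05
Round up: n = 87.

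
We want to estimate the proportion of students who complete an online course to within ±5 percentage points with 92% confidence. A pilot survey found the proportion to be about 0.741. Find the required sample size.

For a proportion with margin E = 0.05 at 92% confidence, z = 1.751.
n = p̂(1−p̂)(z/E)² = 0.741 × 0.259 × (1.751/0.05)² = 235.37
Round up: n = 236.

n = 236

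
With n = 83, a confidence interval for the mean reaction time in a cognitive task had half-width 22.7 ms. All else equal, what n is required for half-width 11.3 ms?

Margin of error scales as 1/√n, so n₂ = n₁·(E₁/E₂)².
n₂ = 83 × (22.7/11.3)² = 83 × 4.035 = 334.91
Round up: n₂ = 335.

335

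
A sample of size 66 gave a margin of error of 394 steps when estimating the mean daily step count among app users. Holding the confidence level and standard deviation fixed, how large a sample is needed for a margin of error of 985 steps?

11

Margin of error scales as 1/√n, so n₂ = n₁·(E₁/E₂)².
n₂ = 66 × (394/985)² = 66 × 0.16 = 10.56
Round up: n₂ = 11.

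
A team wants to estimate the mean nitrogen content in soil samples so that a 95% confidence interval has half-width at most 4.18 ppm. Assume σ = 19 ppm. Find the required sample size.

For a mean, the margin of error is E = z·σ/√n, so n = (zσ/E)².
At 95% confidence, z = 1.960.
n = (1.960 × 19 / 4.18)² = 79.37
Round up: n = 80.

80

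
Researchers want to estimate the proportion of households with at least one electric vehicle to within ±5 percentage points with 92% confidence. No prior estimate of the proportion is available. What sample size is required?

307

For a proportion with margin E = 0.05 at 92% confidence, z = 1.751.
With no prior estimate, use p = 0.5, which maximizes p(1−p) at 0.25.
n = 0.25 × (z/E)² = 0.25 × (1.751/0.05)² = 306.60
Round up: n = 307.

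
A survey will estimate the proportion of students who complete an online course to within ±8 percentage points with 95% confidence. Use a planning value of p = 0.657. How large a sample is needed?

136

For a proportion with margin E = 0.08 at 95% confidence, z = 1.960.
n = p̂(1−p̂)(z/E)² = 0.657 × 0.343 × (1.960/0.08)² = 135.27
Round up: n = 136.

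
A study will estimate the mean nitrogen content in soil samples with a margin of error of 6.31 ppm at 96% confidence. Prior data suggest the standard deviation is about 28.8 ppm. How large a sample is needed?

For a mean, the margin of error is E = z·σ/√n, so n = (zσ/E)².
At 96% confidence, z = 2.054.
n = (2.054 × 28.8 / 6.31)² = 87.89
Round up: n = 88.

88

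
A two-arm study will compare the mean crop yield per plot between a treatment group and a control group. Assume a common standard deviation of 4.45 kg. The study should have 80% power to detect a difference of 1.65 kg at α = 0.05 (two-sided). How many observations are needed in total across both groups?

230 total

For two equal groups, n per group = 2·((z_{α/2} + z_β)·σ/δ)².
z_{α/2} = 1.960; z_β = 0.842 (power 80%).
n = 2 × (2.802 × 4.45 / 1.65)² = 2 × 57.11 = 114.22
Round up: n = 115 per group.
Total across both groups: 2 × 115 = 230.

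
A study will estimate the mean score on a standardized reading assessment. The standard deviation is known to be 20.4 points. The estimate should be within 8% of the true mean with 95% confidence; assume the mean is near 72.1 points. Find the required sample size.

n = 49

For a mean, the margin of error is E = z·σ/√n, so n = (zσ/E)².
At 95% confidence, z = 1.960.
E = 8% of 72.1 = 5.768 points.
n = (1.960 × 20.4 / 5.768)² = 48.05
Round up: n = 49.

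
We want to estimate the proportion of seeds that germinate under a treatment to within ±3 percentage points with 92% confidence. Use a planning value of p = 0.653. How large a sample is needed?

772

For a proportion with margin E = 0.03 at 92% confidence, z = 1.751.
n = p̂(1−p̂)(z/E)² = 0.653 × 0.347 × (1.751/0.03)² = 771.92
Round up: n = 772.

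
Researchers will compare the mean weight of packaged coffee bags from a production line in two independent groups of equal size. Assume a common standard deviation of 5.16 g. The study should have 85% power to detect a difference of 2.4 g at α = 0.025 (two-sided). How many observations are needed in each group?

100 per group

For two equal groups, n per group = 2·((z_{α/2} + z_β)·σ/δ)².
z_{α/2} = 2.241; z_β = 1.036 (power 85%).
n = 2 × (3.277 × 5.16 / 2.4)² = 2 × 49.64 = 99.28
Round up: n = 100 per group.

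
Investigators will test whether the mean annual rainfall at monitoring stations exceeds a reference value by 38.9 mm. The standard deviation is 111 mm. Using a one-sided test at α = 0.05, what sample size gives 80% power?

For a one-sample z-test, n = ((z_α + z_β)·σ/δ)².
z_α = 1.645 (one-sided α = 0.05); z_β = 0.842 (power 80% → β = 0.2).
n = (2.487 × 111 / 38.9)² = 50.36
Round up: n = 51.

51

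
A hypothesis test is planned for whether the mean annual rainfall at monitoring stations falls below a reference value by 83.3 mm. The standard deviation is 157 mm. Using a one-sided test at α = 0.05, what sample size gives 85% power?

n = 26

For a one-sample z-test, n = ((z_α + z_β)·σ/δ)².
z_α = 1.645 (one-sided α = 0.05); z_β = 1.036 (power 85% → β = 0.15).
n = (2.681 × 157 / 83.3)² = 25.53
Round up: n = 26.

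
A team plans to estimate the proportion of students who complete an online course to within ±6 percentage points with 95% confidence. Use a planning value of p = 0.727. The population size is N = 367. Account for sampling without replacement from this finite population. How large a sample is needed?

For a proportion with margin E = 0.06 at 95% confidence, z = 1.960.
n = p̂(1−p̂)(z/E)² = 0.727 × 0.273 × (1.960/0.06)² = 211.79 — call this n₀.
Finite-population correction with N = 367: n = n₀ / (1 + (n₀−1)/N) = 211.79 / 1.574 = 134.56
Round up: n = 135.

135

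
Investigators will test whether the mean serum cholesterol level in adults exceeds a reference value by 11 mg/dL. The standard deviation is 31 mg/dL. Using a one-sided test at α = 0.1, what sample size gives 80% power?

36

For a one-sample z-test, n = ((z_α + z_β)·σ/δ)².
z_α = 1.282 (one-sided α = 0.1); z_β = 0.842 (power 80% → β = 0.2).
n = (2.124 × 31 / 11)² = 35.83
Round up: n = 36.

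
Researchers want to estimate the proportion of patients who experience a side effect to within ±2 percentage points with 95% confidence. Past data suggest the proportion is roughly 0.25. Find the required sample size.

For a proportion with margin E = 0.02 at 95% confidence, z = 1.960.
n = p̂(1−p̂)(z/E)² = 0.25 × 0.75 × (1.960/0.02)² = 1800.75
Round up: n = 1801.

1801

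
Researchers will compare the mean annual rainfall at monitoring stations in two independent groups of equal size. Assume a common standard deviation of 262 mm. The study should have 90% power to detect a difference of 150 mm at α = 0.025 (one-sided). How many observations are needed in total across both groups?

130 total

For two equal groups, n per group = 2·((z_α + z_β)·σ/δ)².
z_α = 1.960; z_β = 1.282 (power 90%).
n = 2 × (3.242 × 262 / 150)² = 2 × 32.07 = 64.14
Round up: n = 65 per group.
Total across both groups: 2 × 65 = 130.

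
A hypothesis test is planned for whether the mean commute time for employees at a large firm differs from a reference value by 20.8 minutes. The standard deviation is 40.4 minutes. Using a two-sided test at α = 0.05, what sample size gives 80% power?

For a one-sample z-test, n = ((z_{α/2} + z_β)·σ/δ)².
z_{α/2} = 1.960 (two-sided α = 0.05); z_β = 0.842 (power 80% → β = 0.2).
n = (2.802 × 40.4 / 20.8)² = 29.62
Round up: n = 30.

30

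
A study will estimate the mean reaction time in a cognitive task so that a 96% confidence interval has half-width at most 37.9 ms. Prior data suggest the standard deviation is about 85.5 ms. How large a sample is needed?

n = 22

For a mean, the margin of error is E = z·σ/√n, so n = (zσ/E)².
At 96% confidence, z = 2.054.
n = (2.054 × 85.5 / 37.9)² = 21.47
Round up: n = 22.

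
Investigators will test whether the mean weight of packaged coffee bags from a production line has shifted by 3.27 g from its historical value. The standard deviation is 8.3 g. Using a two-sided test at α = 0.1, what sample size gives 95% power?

For a one-sample z-test, n = ((z_{α/2} + z_β)·σ/δ)².
z_{α/2} = 1.645 (two-sided α = 0.1); z_β = 1.645 (power 95% → β = 0.05).
n = (3.290 × 8.3 / 3.27)² = 69.74
Round up: n = 70.

n = 70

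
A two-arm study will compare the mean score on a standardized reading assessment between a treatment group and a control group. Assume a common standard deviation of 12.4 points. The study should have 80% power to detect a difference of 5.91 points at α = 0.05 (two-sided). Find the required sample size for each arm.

70 per group

For two equal groups, n per group = 2·((z_{α/2} + z_β)·σ/δ)².
z_{α/2} = 1.960; z_β = 0.842 (power 80%).
n = 2 × (2.802 × 12.4 / 5.91)² = 2 × 34.56 = 69.12
Round up: n = 70 per group.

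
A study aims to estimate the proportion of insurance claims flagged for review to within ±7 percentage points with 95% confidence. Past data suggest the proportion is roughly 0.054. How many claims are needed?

For a proportion with margin E = 0.07 at 95% confidence, z = 1.960.
n = p̂(1−p̂)(z/E)² = 0.054 × 0.946 × (1.960/0.07)² = 40.05
Round up: n = 41.

41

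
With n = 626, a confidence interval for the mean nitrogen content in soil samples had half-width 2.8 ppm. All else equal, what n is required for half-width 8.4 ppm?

n = 70

Margin of error scales as 1/√n, so n₂ = n₁·(E₁/E₂)².
n₂ = 626 × (2.8/8.4)² = 626 × 0.1111 = 69.55
Round up: n₂ = 70.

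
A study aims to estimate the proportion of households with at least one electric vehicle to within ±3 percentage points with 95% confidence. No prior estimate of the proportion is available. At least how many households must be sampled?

For a proportion with margin E = 0.03 at 95% confidence, z = 1.960.
With no prior estimate, use p = 0.5, which maximizes p(1−p) at 0.25.
n = 0.25 × (z/E)² = 0.25 × (1.960/0.03)² = 1067.11
Round up: n = 1068.

1068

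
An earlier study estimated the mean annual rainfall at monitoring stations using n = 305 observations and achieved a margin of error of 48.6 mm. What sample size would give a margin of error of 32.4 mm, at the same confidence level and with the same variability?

687

Margin of error scales as 1/√n, so n₂ = n₁·(E₁/E₂)².
n₂ = 305 × (48.6/32.4)² = 305 × 2.25 = 686.25
Round up: n₂ = 687.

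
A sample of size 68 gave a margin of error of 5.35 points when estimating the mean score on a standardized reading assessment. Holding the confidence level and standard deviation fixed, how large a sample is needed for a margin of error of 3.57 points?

n = 153

Margin of error scales as 1/√n, so n₂ = n₁·(E₁/E₂)².
n₂ = 68 × (5.35/3.57)² = 68 × 2.246 = 152.73
Round up: n₂ = 153.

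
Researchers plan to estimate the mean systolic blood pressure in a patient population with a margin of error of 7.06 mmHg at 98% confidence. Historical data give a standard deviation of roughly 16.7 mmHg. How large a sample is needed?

31

For a mean, the margin of error is E = z·σ/√n, so n = (zσ/E)².
At 98% confidence, z = 2.326.
n = (2.326 × 16.7 / 7.06)² = 30.27
Round up: n = 31.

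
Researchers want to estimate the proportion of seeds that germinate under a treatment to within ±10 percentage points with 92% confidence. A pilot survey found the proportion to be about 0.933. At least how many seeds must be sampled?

n = 20

For a proportion with margin E = 0.1 at 92% confidence, z = 1.751.
n = p̂(1−p̂)(z/E)² = 0.933 × 0.067 × (1.751/0.1)² = 19.17
Round up: n = 20.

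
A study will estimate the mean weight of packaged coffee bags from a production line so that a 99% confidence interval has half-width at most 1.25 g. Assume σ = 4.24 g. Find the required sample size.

For a mean, the margin of error is E = z·σ/√n, so n = (zσ/E)².
At 99% confidence, z = 2.576.
n = (2.576 × 4.24 / 1.25)² = 76.35
Round up: n = 77.

n = 77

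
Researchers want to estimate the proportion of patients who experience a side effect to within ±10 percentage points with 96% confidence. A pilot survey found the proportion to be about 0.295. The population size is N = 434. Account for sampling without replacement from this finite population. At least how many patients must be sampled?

For a proportion with margin E = 0.1 at 96% confidence, z = 2.054.
n = p̂(1−p̂)(z/E)² = 0.295 × 0.705 × (2.054/0.1)² = 87.74 — call this n₀.
Finite-population correction with N = 434: n = n₀ / (1 + (n₀−1)/N) = 87.74 / 1.2 = 73.12
Round up: n = 74.

74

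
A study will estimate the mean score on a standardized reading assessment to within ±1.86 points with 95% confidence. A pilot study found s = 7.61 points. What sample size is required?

65

For a mean, the margin of error is E = z·σ/√n, so n = (zσ/E)².
At 95% confidence, z = 1.960.
n = (1.960 × 7.61 / 1.86)² = 64.31
Round up: n = 65.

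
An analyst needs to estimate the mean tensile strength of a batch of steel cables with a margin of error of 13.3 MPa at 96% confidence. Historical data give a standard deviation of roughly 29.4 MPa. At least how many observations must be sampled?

n = 21

For a mean, the margin of error is E = z·σ/√n, so n = (zσ/E)².
At 96% confidence, z = 2.054.
n = (2.054 × 29.4 / 13.3)² = 20.62
Round up: n = 21.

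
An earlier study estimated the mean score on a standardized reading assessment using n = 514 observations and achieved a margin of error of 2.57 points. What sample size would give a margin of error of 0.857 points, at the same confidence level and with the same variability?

Margin of error scales as 1/√n, so n₂ = n₁·(E₁/E₂)².
n₂ = 514 × (2.57/0.857)² = 514 × 8.993 = 4622.40
Round up: n₂ = 4623.

4623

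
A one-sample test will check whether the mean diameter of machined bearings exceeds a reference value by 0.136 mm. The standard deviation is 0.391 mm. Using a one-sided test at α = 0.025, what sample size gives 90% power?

For a one-sample z-test, n = ((z_α + z_β)·σ/δ)².
z_α = 1.960 (one-sided α = 0.025); z_β = 1.282 (power 90% → β = 0.1).
n = (3.242 × 0.391 / 0.136)² = 86.88
Round up: n = 87.

n = 87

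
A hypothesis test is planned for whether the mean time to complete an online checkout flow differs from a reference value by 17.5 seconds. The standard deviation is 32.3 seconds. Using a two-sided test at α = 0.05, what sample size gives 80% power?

For a one-sample z-test, n = ((z_{α/2} + z_β)·σ/δ)².
z_{α/2} = 1.960 (two-sided α = 0.05); z_β = 0.842 (power 80% → β = 0.2).
n = (2.802 × 32.3 / 17.5)² = 26.75
Round up: n = 27.

27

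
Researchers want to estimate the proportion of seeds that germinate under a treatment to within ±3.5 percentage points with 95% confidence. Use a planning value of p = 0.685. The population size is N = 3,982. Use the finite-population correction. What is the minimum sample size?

For a proportion with margin E = 0.035 at 95% confidence, z = 1.960.
n = p̂(1−p̂)(z/E)² = 0.685 × 0.315 × (1.960/0.035)² = 676.67 — call this n₀.
Finite-population correction with N = 3,982: n = n₀ / (1 + (n₀−1)/N) = 676.67 / 1.17 = 578.35
Round up: n = 579.

n = 579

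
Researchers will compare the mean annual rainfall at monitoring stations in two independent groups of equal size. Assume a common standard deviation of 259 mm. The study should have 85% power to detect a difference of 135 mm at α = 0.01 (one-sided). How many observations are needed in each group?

For two equal groups, n per group = 2·((z_α + z_β)·σ/δ)².
z_α = 2.326; z_β = 1.036 (power 85%).
n = 2 × (3.362 × 259 / 135)² = 2 × 41.60 = 83.20
Round up: n = 84 per group.

84 per group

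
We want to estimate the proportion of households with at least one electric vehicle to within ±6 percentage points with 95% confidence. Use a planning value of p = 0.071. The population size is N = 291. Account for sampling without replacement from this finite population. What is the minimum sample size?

57

For a proportion with margin E = 0.06 at 95% confidence, z = 1.960.
n = p̂(1−p̂)(z/E)² = 0.071 × 0.929 × (1.960/0.06)² = 70.39 — call this n₀.
Finite-population correction with N = 291: n = n₀ / (1 + (n₀−1)/N) = 70.39 / 1.238 = 56.86
Round up: n = 57.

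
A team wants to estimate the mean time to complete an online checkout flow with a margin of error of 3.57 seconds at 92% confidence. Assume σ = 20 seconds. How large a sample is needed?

For a mean, the margin of error is E = z·σ/√n, so n = (zσ/E)².
At 92% confidence, z = 1.751.
n = (1.751 × 20 / 3.57)² = 96.23
Round up: n = 97.

97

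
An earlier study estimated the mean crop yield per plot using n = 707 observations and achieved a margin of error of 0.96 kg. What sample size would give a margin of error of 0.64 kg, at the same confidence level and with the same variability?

Margin of error scales as 1/√n, so n₂ = n₁·(E₁/E₂)².
n₂ = 707 × (0.96/0.64)² = 707 × 2.25 = 1590.75
Round up: n₂ = 1591.

n = 1591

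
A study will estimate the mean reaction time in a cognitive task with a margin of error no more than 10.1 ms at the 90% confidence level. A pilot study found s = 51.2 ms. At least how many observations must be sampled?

70

For a mean, the margin of error is E = z·σ/√n, so n = (zσ/E)².
At 90% confidence, z = 1.645.
n = (1.645 × 51.2 / 10.1)² = 69.54
Round up: n = 70.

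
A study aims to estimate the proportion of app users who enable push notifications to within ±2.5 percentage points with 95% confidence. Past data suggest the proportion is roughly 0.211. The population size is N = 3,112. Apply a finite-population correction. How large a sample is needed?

For a proportion with margin E = 0.025 at 95% confidence, z = 1.960.
n = p̂(1−p̂)(z/E)² = 0.211 × 0.789 × (1.960/0.025)² = 1023.27 — call this n₀.
Finite-population correction with N = 3,112: n = n₀ / (1 + (n₀−1)/N) = 1023.27 / 1.328 = 770.53
Round up: n = 771.

771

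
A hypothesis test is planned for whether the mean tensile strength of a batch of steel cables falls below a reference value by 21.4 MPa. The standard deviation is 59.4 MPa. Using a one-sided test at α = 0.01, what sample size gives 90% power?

For a one-sample z-test, n = ((z_α + z_β)·σ/δ)².
z_α = 2.326 (one-sided α = 0.01); z_β = 1.282 (power 90% → β = 0.1).
n = (3.608 × 59.4 / 21.4)² = 100.29
Round up: n = 101.

101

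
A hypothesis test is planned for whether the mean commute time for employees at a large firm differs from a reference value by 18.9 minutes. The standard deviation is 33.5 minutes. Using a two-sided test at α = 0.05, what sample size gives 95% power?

41

For a one-sample z-test, n = ((z_{α/2} + z_β)·σ/δ)².
z_{α/2} = 1.960 (two-sided α = 0.05); z_β = 1.645 (power 95% → β = 0.05).
n = (3.605 × 33.5 / 18.9)² = 40.83
Round up: n = 41.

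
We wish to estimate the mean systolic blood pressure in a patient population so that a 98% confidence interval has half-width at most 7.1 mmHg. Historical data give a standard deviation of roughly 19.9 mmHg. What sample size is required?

For a mean, the margin of error is E = z·σ/√n, so n = (zσ/E)².
At 98% confidence, z = 2.326.
n = (2.326 × 19.9 / 7.1)² = 42.50
Round up: n = 43.

43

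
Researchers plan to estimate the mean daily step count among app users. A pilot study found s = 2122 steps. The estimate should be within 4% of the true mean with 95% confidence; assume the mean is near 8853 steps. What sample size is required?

n = 138

For a mean, the margin of error is E = z·σ/√n, so n = (zσ/E)².
At 95% confidence, z = 1.960.
E = 4% of 8853 = 354.1 steps.
n = (1.960 × 2122 / 354.1)² = 137.94
Round up: n = 138.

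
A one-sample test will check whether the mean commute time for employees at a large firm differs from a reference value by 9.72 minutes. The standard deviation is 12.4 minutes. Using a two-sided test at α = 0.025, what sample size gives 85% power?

For a one-sample z-test, n = ((z_{α/2} + z_β)·σ/δ)².
z_{α/2} = 2.241 (two-sided α = 0.025); z_β = 1.036 (power 85% → β = 0.15).
n = (3.277 × 12.4 / 9.72)² = 17.48
Round up: n = 18.

18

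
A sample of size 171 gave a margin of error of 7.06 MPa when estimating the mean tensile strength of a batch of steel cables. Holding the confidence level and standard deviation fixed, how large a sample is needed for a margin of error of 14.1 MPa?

43

Margin of error scales as 1/√n, so n₂ = n₁·(E₁/E₂)².
n₂ = 171 × (7.06/14.1)² = 171 × 0.2507 = 42.87
Round up: n₂ = 43.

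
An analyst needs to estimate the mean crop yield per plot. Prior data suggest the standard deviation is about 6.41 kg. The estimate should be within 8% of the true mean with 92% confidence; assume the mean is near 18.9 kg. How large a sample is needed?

56

For a mean, the margin of error is E = z·σ/√n, so n = (zσ/E)².
At 92% confidence, z = 1.751.
E = 8% of 18.9 = 1.512 kg.
n = (1.751 × 6.41 / 1.512)² = 55.10
Round up: n = 56.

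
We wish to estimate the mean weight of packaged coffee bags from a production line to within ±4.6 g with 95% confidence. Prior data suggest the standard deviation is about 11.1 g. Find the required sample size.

23

For a mean, the margin of error is E = z·σ/√n, so n = (zσ/E)².
At 95% confidence, z = 1.960.
n = (1.960 × 11.1 / 4.6)² = 22.37
Round up: n = 23.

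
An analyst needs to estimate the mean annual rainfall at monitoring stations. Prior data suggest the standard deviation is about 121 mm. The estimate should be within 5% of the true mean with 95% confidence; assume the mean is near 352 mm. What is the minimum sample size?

For a mean, the margin of error is E = z·σ/√n, so n = (zσ/E)².
At 95% confidence, z = 1.960.
E = 5% of 352 = 17.6 mm.
n = (1.960 × 121 / 17.6)² = 181.58
Round up: n = 182.

182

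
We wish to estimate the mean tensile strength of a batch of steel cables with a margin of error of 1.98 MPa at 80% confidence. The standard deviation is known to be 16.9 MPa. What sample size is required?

For a mean, the margin of error is E = z·σ/√n, so n = (zσ/E)².
At 80% confidence, z = 1.282.
n = (1.282 × 16.9 / 1.98)² = 119.73
Round up: n = 120.

120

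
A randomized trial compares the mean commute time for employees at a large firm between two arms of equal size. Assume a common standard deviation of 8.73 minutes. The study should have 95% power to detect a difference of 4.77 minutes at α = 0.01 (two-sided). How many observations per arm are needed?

For two equal groups, n per group = 2·((z_{α/2} + z_β)·σ/δ)².
z_{α/2} = 2.576; z_β = 1.645 (power 95%).
n = 2 × (4.221 × 8.73 / 4.77)² = 2 × 59.68 = 119.36
Round up: n = 120 per group.

120 per group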